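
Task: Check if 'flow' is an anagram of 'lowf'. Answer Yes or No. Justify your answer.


Sorted letters of 'flow': 'flow'
Sorted letters of 'lowf': 'flow'
They match.

Yes


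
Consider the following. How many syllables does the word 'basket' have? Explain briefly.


Break 'basket' into syllables: bas-ket -> bas | ket = 2 syllables

2 syllables


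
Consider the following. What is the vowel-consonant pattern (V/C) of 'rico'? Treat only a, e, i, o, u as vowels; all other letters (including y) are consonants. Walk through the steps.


Letter mapping: r = C, i = V, c = C, o = V.

CVCV


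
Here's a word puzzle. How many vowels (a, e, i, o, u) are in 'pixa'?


Vowels in 'pixa': i, a = 2 vowels.

2


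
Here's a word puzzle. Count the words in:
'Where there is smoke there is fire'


Split into words: Where | there | is | smoke | there | is | fire = 7 words.

7


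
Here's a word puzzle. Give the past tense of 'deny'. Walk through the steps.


Apply rule: Change -y to -ied. 'deny' becomes 'denied'.

denied


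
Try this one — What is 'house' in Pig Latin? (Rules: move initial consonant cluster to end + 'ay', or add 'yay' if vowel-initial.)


'house': move consonant cluster 'h' to end and add 'ay': 'ousehay'.

ousehay


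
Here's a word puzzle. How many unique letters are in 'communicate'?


Unique letters in 'communicate': {a, c, e, i, m, n, o, t, u} = 9 distinct letters.

9


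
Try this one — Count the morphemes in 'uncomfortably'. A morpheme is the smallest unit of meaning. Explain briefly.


Decomposition: un- (prefix) + comfort (root) + -able (suffix) + -ly (suffix) = 4 morpheme(s)

4 morphemes


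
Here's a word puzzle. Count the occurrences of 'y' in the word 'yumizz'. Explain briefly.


Letter 'y' in 'yumizz': found at position(s) 1 = 1 occurrence(s).

1


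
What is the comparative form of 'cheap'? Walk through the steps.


Apply comparative formation (add -er): 'cheap' -> 'cheaper'.

cheaper


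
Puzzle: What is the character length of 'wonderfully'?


Spell out 'wonderfully' and number each letter: w(1), o(2), n(3), d(4), e(5), r(6), f(7), u(8), l(9), l(10), y(11). Total: 11 letters.

11


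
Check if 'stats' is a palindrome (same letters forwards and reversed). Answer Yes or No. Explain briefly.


Forward: 'stats'
Reversed: 'stats'
They are identical.

Yes


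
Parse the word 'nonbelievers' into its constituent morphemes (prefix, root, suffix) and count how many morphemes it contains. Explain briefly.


Step 1: Identify prefix: 'non' (meaning: not)
Step 2: Identify root: 'believe'
Step 3: Identify suffix(es): 'er, s'
Decomposition: non- (prefix: not) + believe (root) + -er (suffix: one who) + -s (plural)
Total morphemes: 4

4 morphemes (non- (prefix: not) + believe (root) + -er (suffix: one who) + -s (plural))


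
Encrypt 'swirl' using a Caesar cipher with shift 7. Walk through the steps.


Shift each letter by 7: s -> z, w -> d, i -> p, r -> y, l -> s. Result: 'zdpys'.

zdpys


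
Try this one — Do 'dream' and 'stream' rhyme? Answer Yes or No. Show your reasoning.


Rime (stressed vowel + following sounds) of 'dream': -eam = /iːm/
Rime of 'stream': -eam = /iːm/
/iːm/ and /iːm/ are the same ending sound, so the words rhyme.

Yes


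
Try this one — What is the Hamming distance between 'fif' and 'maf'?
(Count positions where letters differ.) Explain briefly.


Alignment:
Position 1: 'f' vs 'm' = DIFFER
Position 2: 'i' vs 'a' = DIFFER
Position 3: 'f' vs 'f' = match
Total differences: 2

2


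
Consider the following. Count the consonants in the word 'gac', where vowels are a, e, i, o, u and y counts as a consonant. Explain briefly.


Consonants in 'gac': g, c = 2 consonants.

2


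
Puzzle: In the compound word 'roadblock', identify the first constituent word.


Split 'roadblock' into 'road' + 'block'. The first part is 'road'.

road


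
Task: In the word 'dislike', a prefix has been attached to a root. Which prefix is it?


The word 'dislike' = 'dis' (prefix) + 'like' (root). The prefix is 'dis'.

dis


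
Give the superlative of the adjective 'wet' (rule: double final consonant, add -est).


Apply superlative formation (double final consonant, add -est): 'wet' -> 'wettest'.

wettest


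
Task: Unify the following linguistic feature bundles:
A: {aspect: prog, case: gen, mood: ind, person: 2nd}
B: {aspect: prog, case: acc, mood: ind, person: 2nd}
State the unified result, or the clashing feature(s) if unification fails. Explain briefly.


Compare features:
aspect: A=prog vs B=prog -> unified: prog
case: A=gen vs B=acc -> CLASH
mood: A=ind vs B=ind -> unified: ind
person: A=2nd vs B=2nd -> unified: 2nd
Clash detected on feature 'case' (gen vs acc); unification fails.

CLASH on 'case' (gen vs acc)


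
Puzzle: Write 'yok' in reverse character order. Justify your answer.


Reverse 'yok' character by character: 'koy'.

koy


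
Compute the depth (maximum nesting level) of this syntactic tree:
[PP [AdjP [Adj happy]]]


Count bracket nesting levels:
'[' at pos 0: depth = 1
'[' at pos 4: depth = 2
'[' at pos 10: depth = 3
Maximum depth reached: 3

3


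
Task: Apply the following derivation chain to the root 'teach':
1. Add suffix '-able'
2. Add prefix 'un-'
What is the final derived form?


Step 1: Add suffix '-able' to 'teach' = 'teachable'
Step 2: Add prefix 'un-' to 'teachable' = 'unteachable'

unteachable


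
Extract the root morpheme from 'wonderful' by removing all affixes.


Remove suffix '-ful' from 'wonderful' to get root 'wonder'.

wonder


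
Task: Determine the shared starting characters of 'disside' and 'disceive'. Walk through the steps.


Compare from the start: 3 characters match: 'dis'. Mismatch at position 4: 's' vs 'c'.

dis


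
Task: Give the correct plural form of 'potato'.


Apply rule: Add -es (consonant + o). 'potato' becomes 'potatoes'.

potatoes


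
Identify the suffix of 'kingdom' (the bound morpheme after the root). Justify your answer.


The word 'kingdom' = 'king' (root) + '-dom' (suffix). The suffix is '-dom'.

dom


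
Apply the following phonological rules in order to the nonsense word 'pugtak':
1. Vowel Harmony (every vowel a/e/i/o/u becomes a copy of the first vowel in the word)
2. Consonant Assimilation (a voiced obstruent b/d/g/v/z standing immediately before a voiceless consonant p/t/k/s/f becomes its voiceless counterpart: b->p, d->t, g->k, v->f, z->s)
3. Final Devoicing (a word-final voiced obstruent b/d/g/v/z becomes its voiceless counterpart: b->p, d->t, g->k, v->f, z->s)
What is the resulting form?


Starting form: 'pugtak'
Rule 1: Vowel Harmony: all vowels become 'u' (matching first vowel). 'pugtak' -> 'pugtuk'
Rule 2: Consonant Assimilation: voiced obstruent before voiceless consonant becomes voiceless ('gt' -> 'kt'). 'pugtuk' -> 'puktuk'
Rule 3: Final Devoicing: final consonant 'k' is not one of the voiced obstruents b/d/g/v/z. No change.
Final form: 'puktuk'

puktuk


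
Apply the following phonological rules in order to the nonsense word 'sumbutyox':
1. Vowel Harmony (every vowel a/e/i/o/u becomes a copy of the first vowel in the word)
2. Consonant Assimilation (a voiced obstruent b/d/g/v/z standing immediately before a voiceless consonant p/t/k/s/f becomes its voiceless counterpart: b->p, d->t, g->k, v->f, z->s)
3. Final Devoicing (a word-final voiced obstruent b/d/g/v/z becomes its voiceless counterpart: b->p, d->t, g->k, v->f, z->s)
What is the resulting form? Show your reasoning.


Starting form: 'sumbutyox'
Rule 1: Vowel Harmony: all vowels become 'u' (matching first vowel). 'sumbutyox' -> 'sumbutyux'
Rule 2: Consonant Assimilation: no voiced obstruent (b/d/g/v/z) stands immediately before a voiceless consonant (p/t/k/s/f). No change.
Rule 3: Final Devoicing: final consonant 'x' is not one of the voiced obstruents b/d/g/v/z. No change.
Final form: 'sumbutyux'

sumbutyux


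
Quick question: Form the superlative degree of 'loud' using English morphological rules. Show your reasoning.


Apply superlative formation (add -est): 'loud' -> 'loudest'.

loudest


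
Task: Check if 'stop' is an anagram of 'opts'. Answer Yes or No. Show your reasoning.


Sorted letters of 'stop': 'opst'
Sorted letters of 'opts': 'opst'
They match.

Yes


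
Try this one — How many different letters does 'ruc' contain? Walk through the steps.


Unique letters in 'ruc': {c, r, u} = 3 distinct letters.

3


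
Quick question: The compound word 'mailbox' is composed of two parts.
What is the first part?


Split 'mailbox' into 'mail' + 'box'. The first part is 'mail'.

mail


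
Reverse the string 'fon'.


Reverse 'fon' character by character: 'nof'.

nof


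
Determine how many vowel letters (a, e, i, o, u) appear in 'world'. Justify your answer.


Vowels in 'world': o = 1 vowels.

1


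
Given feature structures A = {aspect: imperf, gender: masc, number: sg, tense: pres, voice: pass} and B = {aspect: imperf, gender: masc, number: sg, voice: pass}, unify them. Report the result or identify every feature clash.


Compare features:
aspect: A=imperf vs B=imperf -> unified: imperf
gender: A=masc vs B=masc -> unified: masc
number: A=sg vs B=sg -> unified: sg
tense: A=pres vs B=_ -> unified: pres
voice: A=pass vs B=pass -> unified: pass
No clashes found.

Unified: {aspect: imperf, gender: masc, number: sg, tense: pres, voice: pass}


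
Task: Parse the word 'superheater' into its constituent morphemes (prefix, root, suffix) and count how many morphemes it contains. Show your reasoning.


Step 1: Identify prefix: 'super' (meaning: above)
Step 2: Identify root: 'heat'
Step 3: Identify suffix(es): 'er'
Decomposition: super- (prefix: above) + heat (root) + -er (suffix: one who)
Total morphemes: 3

3 morphemes (super- (prefix: above) + heat (root) + -er (suffix: one who))


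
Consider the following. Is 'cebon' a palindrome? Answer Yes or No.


Forward: 'cebon'
Reversed: 'nobec'
They differ.

No


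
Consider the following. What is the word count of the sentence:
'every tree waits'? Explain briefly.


Split into words: every | tree | waits = 3 words.

3


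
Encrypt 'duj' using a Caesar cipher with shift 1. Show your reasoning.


Shift each letter by 1: d -> e, u -> v, j -> k. Result: 'evk'.

evk


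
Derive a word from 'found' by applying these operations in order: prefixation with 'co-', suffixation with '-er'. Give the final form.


Step 1: Add prefix 'co-' to 'found' = 'cofound'
Step 2: Add suffix '-er' to 'cofound' = 'cofounder'

cofounder


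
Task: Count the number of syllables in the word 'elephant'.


Break 'elephant' into syllables: el-e-phant -> el | e | phant = 3 syllables

3 syllables


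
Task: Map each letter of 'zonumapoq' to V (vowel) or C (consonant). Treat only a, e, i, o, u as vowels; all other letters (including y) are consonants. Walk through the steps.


Letter mapping: z = C, o = V, n = C, u = V, m = C, a = V, p = C, o = V, q = C.

CVCVCVCVC


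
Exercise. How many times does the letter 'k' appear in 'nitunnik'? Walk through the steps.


Letter 'k' in 'nitunnik': found at position(s) 8 = 1 occurrence(s).

1


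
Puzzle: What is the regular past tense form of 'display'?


Apply rule: Add -ed. 'display' becomes 'displayed'.

displayed


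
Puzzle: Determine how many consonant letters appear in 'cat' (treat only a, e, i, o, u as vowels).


Consonants in 'cat': c, t = 2 consonants.

2


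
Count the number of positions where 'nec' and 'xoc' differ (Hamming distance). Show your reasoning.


Alignment:
Position 1: 'n' vs 'x' = DIFFER
Position 2: 'e' vs 'o' = DIFFER
Position 3: 'c' vs 'c' = match
Total differences: 2

2


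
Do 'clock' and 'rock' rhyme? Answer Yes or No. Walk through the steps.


Rime (stressed vowel + following sounds) of 'clock': -ock = /ɒk/
Rime of 'rock': -ock = /ɒk/
/ɒk/ and /ɒk/ are the same ending sound, so the words rhyme.

Yes


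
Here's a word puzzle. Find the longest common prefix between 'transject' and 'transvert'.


Compare from the start: 5 characters match: 'trans'. Mismatch at position 6: 'j' vs 'v'.

trans


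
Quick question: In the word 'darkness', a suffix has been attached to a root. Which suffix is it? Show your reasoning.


The word 'darkness' = 'dark' (root) + '-ness' (suffix). The suffix is '-ness'.

ness


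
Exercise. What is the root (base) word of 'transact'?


Remove prefix 'trans' from 'transact' to get root 'act'.

act


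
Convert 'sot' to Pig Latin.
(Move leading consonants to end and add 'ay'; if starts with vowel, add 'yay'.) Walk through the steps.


'sot': move consonant cluster 's' to end and add 'ay': 'otsay'.

otsay


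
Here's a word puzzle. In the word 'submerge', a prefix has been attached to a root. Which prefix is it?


The word 'submerge' = 'sub' (prefix) + 'merge' (root). The prefix is 'sub'.

sub


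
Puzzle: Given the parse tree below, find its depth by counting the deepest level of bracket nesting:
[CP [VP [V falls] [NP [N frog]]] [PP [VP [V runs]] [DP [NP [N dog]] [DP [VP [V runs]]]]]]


Count bracket nesting levels:
'[' at pos 0: depth = 1
'[' at pos 4: depth = 2
'[' at pos 8: depth = 3
'[' at pos 18: depth = 3
'[' at pos 22: depth = 4
'[' at pos 33: depth = 2
'[' at pos 37: depth = 3
'[' at pos 41: depth = 4
'[' at pos 51: depth = 3
'[' at pos 55: depth = 4
'[' at pos 59: depth = 5
'[' at pos 68: depth = 4
'[' at pos 72: depth = 5
'[' at pos 76: depth = 6
Maximum depth reached: 6

6


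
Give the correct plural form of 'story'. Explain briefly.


Apply rule: Change -y to -ies (consonant + y). 'story' becomes 'stories'.

stories


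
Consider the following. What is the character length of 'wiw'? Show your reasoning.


Spell out 'wiw' and number each letter: w(1), i(2), w(3). Total: 3 letters.

3


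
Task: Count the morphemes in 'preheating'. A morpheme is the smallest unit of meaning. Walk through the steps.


Decomposition: pre- (prefix) + heat (root) + -ing (suffix) = 3 morpheme(s)

3 morphemes


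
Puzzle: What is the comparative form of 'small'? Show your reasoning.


Apply comparative formation (add -er): 'small' -> 'smaller'.

smaller


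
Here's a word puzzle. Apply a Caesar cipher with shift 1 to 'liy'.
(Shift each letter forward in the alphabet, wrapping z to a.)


Shift each letter by 1: l -> m, i -> j, y -> z. Result: 'mjz'.

mjz


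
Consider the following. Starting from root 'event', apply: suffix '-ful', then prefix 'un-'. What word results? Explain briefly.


Step 1: Add suffix '-ful' to 'event' = 'eventful'
Step 2: Add prefix 'un-' to 'eventful' = 'uneventful'

uneventful


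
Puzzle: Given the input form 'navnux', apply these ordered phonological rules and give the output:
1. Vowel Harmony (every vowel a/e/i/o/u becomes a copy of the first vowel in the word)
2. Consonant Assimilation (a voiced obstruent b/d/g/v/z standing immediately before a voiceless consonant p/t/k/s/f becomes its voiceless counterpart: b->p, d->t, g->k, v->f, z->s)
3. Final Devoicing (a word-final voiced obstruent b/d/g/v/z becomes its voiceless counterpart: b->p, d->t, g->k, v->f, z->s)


Starting form: 'navnux'
Rule 1: Vowel Harmony: all vowels become 'a' (matching first vowel). 'navnux' -> 'navnax'
Rule 2: Consonant Assimilation: no voiced obstruent (b/d/g/v/z) stands immediately before a voiceless consonant (p/t/k/s/f). No change.
Rule 3: Final Devoicing: final consonant 'x' is not one of the voiced obstruents b/d/g/v/z. No change.
Final form: 'navnax'

navnax


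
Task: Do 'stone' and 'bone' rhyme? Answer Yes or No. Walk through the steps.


Rime (stressed vowel + following sounds) of 'stone': -one = /oʊn/
Rime of 'bone': -one = /oʊn/
/oʊn/ and /oʊn/ are the same ending sound, so the words rhyme.

Yes


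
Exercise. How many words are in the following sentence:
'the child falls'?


Split into words: the | child | falls = 3 words.

3


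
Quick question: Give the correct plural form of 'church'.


Apply rule: Add -es (sibilant/fricative ending). 'church' becomes 'churches'.

churches


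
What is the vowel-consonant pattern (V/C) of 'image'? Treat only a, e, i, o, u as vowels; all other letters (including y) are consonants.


Letter mapping: i = V, m = C, a = V, g = C, e = V.

VCVCV


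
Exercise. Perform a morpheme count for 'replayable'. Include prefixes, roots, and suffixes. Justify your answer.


Decomposition: re- (prefix) + play (root) + -able (suffix) = 3 morpheme(s)

3 morphemes


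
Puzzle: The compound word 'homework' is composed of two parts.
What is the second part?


Split 'homework' into 'home' + 'work'. The second part is 'work'.

work


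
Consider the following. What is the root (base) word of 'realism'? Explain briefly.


Remove suffix '-ism' from 'realism' to get root 'real'.

real


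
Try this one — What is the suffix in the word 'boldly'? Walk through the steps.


The word 'boldly' = 'bold' (root) + '-ly' (suffix). The suffix is '-ly'.

ly


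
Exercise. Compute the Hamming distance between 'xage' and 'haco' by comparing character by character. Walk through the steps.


Alignment:
Position 1: 'x' vs 'h' = DIFFER
Position 2: 'a' vs 'a' = match
Position 3: 'g' vs 'c' = DIFFER
Position 4: 'e' vs 'o' = DIFFER
Total differences: 3

3


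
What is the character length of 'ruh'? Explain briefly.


Spell out 'ruh' and number each letter: r(1), u(2), h(3). Total: 3 letters.

3


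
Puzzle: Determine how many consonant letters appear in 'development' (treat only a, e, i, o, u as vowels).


Consonants in 'development': d, v, l, p, m, n, t = 7 consonants.

7


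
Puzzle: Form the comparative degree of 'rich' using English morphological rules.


Apply comparative formation (add -er): 'rich' -> 'richer'.

richer


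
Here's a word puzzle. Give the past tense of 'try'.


Apply rule: Change -y to -ied. 'try' becomes 'tried'.

tried


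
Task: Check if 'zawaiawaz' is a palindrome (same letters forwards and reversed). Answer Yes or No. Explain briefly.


Forward: 'zawaiawaz'
Reversed: 'zawaiawaz'
They are identical.

Yes


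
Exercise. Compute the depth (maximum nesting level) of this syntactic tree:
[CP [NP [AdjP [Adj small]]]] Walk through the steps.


Count bracket nesting levels:
'[' at pos 0: depth = 1
'[' at pos 4: depth = 2
'[' at pos 8: depth = 3
'[' at pos 14: depth = 4
Maximum depth reached: 4

4


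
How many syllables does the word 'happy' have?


Break 'happy' into syllables: hap-py -> hap | py = 2 syllables

2 syllables


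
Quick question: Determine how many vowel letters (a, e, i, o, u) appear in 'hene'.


Vowels in 'hene': e, e = 2 vowels.

2


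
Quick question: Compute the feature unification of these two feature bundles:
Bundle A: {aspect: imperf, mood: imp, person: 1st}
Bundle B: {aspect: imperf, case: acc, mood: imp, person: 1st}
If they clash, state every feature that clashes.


Compare features:
aspect: A=imperf vs B=imperf -> unified: imperf
case: A=_ vs B=acc -> unified: acc
mood: A=imp vs B=imp -> unified: imp
person: A=1st vs B=1st -> unified: 1st
No clashes found.

Unified: {aspect: imperf, case: acc, mood: imp, person: 1st}


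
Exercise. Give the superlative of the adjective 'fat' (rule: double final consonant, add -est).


Apply superlative formation (double final consonant, add -est): 'fat' -> 'fattest'.

fattest


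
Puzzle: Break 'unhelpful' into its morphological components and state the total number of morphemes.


Step 1: Identify prefix: 'un' (meaning: not/reverse)
Step 2: Identify root: 'help'
Step 3: Identify suffix(es): 'ful'
Decomposition: un- (prefix: not/reverse) + help (root) + -ful (suffix: full of)
Total morphemes: 3

3 morphemes (un- (prefix: not/reverse) + help (root) + -ful (suffix: full of))


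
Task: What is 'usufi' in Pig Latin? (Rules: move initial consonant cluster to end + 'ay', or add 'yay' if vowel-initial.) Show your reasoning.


'usufi' starts with a vowel, so add 'yay': 'usufiyay'.

usufiyay


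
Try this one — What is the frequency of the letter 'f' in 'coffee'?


Letter 'f' in 'coffee': found at position(s) 3, 4 = 2 occurrence(s).

2


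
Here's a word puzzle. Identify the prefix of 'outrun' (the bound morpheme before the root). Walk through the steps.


The word 'outrun' = 'out' (prefix) + 'run' (root). The prefix is 'out'.

out


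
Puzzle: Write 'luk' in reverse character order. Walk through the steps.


Reverse 'luk' character by character: 'kul'.

kul


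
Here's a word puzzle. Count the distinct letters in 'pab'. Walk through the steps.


Unique letters in 'pab': {a, b, p} = 3 distinct letters.

3


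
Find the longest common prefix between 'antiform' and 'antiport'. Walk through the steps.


Compare from the start: 4 characters match: 'anti'. Mismatch at position 5: 'f' vs 'p'.

anti


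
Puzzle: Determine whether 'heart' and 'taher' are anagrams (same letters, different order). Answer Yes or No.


Sorted letters of 'heart': 'aehrt'
Sorted letters of 'taher': 'aehrt'
They match.

Yes


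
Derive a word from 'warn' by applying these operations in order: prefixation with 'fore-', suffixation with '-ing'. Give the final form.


Step 1: Add prefix 'fore-' to 'warn' = 'forewarn'
Step 2: Add suffix '-ing' to 'forewarn' = 'forewarning'

forewarning


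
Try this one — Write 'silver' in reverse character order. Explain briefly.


Reverse 'silver' character by character: 'revlis'.

revlis


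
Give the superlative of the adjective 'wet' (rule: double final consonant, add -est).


Apply superlative formation (double final consonant, add -est): 'wet' -> 'wettest'.

wettest


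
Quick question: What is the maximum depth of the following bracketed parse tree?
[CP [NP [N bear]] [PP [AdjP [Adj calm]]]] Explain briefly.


Count bracket nesting levels:
'[' at pos 0: depth = 1
'[' at pos 4: depth = 2
'[' at pos 8: depth = 3
'[' at pos 18: depth = 2
'[' at pos 22: depth = 3
'[' at pos 28: depth = 4
Maximum depth reached: 4

4


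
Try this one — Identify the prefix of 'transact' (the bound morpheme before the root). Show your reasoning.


The word 'transact' = 'trans' (prefix) + 'act' (root). The prefix is 'trans'.

trans


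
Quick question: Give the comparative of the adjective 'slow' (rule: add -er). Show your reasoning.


Apply comparative formation (add -er): 'slow' -> 'slower'.

slower


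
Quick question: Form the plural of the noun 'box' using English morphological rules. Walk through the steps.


Apply rule: Add -es (sibilant/fricative ending). 'box' becomes 'boxes'.

boxes


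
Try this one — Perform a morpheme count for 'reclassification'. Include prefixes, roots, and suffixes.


Decomposition: re- (prefix) + class (root) + -ify (suffix) + -ation (suffix) = 4 morpheme(s)

4 morphemes


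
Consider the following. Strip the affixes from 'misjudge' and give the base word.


Remove prefix 'mis' from 'misjudge' to get root 'judge'.

judge


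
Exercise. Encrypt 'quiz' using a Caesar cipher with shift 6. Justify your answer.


Shift each letter by 6: q -> w, u -> a, i -> o, z -> f. Result: 'waof'.

waof


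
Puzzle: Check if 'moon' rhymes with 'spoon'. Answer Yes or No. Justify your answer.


Rime (stressed vowel + following sounds) of 'moon': -oon = /uːn/
Rime of 'spoon': -oon = /uːn/
/uːn/ and /uːn/ are the same ending sound, so the words rhyme.

Yes


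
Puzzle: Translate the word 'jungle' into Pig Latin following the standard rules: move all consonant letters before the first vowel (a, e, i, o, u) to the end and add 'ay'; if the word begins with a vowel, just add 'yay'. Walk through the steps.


'jungle': move consonant cluster 'j' to end and add 'ay': 'unglejay'.

unglejay


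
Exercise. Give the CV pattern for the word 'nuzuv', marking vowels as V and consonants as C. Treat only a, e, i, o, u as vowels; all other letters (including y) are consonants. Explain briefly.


Letter mapping: n = C, u = V, z = C, u = V, v = C.

CVCVC


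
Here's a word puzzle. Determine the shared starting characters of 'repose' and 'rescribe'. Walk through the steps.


Compare from the start: 2 characters match: 're'. Mismatch at position 3: 'p' vs 's'.

re


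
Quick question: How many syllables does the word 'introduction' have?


Break 'introduction' into syllables: in-tro-duc-tion -> in | tro | duc | tion = 4 syllables

4 syllables


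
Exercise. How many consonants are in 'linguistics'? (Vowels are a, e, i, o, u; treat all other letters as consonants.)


Consonants in 'linguistics': l, n, g, s, t, c, s = 7 consonants.

7


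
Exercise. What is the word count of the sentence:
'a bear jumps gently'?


Split into words: a | bear | jumps | gently = 4 words.

4


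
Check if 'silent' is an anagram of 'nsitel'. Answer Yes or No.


Sorted letters of 'silent': 'eilnst'
Sorted letters of 'nsitel': 'eilnst'
They match.

Yes


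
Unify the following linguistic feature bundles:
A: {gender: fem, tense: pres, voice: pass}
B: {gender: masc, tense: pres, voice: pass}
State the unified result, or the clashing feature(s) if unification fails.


Compare features:
gender: A=fem vs B=masc -> CLASH
tense: A=pres vs B=pres -> unified: pres
voice: A=pass vs B=pass -> unified: pass
Clash detected on feature 'gender' (fem vs masc); unification fails.

CLASH on 'gender' (fem vs masc)


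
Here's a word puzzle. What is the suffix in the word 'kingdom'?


The word 'kingdom' = 'king' (root) + '-dom' (suffix). The suffix is '-dom'.

dom


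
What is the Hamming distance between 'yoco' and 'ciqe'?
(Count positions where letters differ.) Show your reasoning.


Alignment:
Position 1: 'y' vs 'c' = DIFFER
Position 2: 'o' vs 'i' = DIFFER
Position 3: 'c' vs 'q' = DIFFER
Position 4: 'o' vs 'e' = DIFFER
Total differences: 4

4


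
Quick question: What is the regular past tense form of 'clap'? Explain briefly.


Apply rule: Double final consonant and add -ed. 'clap' becomes 'clapped'.

clapped


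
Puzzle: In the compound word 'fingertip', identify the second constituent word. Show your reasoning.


Split 'fingertip' into 'finger' + 'tip'. The second part is 'tip'.

tip


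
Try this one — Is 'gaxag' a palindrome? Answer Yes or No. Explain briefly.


Forward: 'gaxag'
Reversed: 'gaxag'
They are identical.

Yes


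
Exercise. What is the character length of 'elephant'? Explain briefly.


Spell out 'elephant' and number each letter: e(1), l(2), e(3), p(4), h(5), a(6), n(7), t(8). Total: 8 letters.

8


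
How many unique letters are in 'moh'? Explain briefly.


Unique letters in 'moh': {h, m, o} = 3 distinct letters.

3


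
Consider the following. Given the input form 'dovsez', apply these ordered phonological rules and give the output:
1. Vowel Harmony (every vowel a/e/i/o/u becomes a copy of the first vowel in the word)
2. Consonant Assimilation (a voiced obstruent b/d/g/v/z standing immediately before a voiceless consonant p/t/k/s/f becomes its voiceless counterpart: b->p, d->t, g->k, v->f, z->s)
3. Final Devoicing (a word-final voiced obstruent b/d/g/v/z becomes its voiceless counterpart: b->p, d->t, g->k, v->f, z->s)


Starting form: 'dovsez'
Rule 1: Vowel Harmony: all vowels become 'o' (matching first vowel). 'dovsez' -> 'dovsoz'
Rule 2: Consonant Assimilation: voiced obstruent before voiceless consonant becomes voiceless ('vs' -> 'fs'). 'dovsoz' -> 'dofsoz'
Rule 3: Final Devoicing: word-final voiced obstruent 'z' becomes voiceless 's'. 'dofsoz' -> 'dofsos'
Final form: 'dofsos'

dofsos


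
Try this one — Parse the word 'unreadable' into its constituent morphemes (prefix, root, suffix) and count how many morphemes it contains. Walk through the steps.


Step 1: Identify prefix: 'un' (meaning: not/reverse)
Step 2: Identify root: 'read'
Step 3: Identify suffix(es): 'able'
Decomposition: un- (prefix: not/reverse) + read (root) + -able (suffix: capable of)
Total morphemes: 3

3 morphemes (un- (prefix: not/reverse) + read (root) + -able (suffix: capable of))


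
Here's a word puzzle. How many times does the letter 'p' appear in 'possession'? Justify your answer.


Letter 'p' in 'possession': found at position(s) 1 = 1 occurrence(s).

1


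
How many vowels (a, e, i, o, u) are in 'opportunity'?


Vowels in 'opportunity': o, o, u, i = 4 vowels.

4


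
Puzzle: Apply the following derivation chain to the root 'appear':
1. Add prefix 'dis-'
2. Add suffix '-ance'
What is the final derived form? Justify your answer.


Step 1: Add prefix 'dis-' to 'appear' = 'disappear'
Step 2: Add suffix '-ance' to 'disappear' = 'disappearance'

disappearance


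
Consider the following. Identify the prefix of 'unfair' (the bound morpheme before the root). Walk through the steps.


The word 'unfair' = 'un' (prefix) + 'fair' (root). The prefix is 'un'.

un


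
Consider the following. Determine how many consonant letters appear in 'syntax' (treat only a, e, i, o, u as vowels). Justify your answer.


Consonants in 'syntax': s, y, n, t, x = 5 consonants.

5


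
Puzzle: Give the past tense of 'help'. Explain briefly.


Apply rule: Add -ed. 'help' becomes 'helped'.

helped


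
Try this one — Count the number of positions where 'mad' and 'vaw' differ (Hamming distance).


Alignment:
Position 1: 'm' vs 'v' = DIFFER
Position 2: 'a' vs 'a' = match
Position 3: 'd' vs 'w' = DIFFER
Total differences: 2

2


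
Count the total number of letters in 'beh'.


Spell out 'beh' and number each letter: b(1), e(2), h(3). Total: 3 letters.

3


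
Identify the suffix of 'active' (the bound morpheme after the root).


The word 'active' = 'act' (root) + '-ive' (suffix). The suffix is '-ive'.

ive


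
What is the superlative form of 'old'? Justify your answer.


Apply superlative formation (add -est): 'old' -> 'oldest'.

oldest


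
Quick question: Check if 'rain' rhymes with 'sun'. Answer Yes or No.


Rime (stressed vowel + following sounds) of 'rain': -ain = /eɪn/
Rime of 'sun': -un = /ʌn/
/eɪn/ and /ʌn/ are different ending sounds, so the words do not rhyme.

No


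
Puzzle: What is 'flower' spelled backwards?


Reverse 'flower' character by character: 'rewolf'.

rewolf


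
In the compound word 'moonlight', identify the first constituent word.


Split 'moonlight' into 'moon' + 'light'. The first part is 'moon'.

moon


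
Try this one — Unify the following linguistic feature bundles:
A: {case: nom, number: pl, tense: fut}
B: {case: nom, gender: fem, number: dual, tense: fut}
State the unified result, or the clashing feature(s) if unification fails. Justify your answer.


Compare features:
case: A=nom vs B=nom -> unified: nom
gender: A=_ vs B=fem -> unified: fem
number: A=pl vs B=dual -> CLASH
tense: A=fut vs B=fut -> unified: fut
Clash detected on feature 'number' (pl vs dual); unification fails.

CLASH on 'number' (pl vs dual)


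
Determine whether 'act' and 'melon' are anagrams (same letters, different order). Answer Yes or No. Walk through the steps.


Sorted letters of 'act': 'act'
Sorted letters of 'melon': 'elmno'
They do not match.

No


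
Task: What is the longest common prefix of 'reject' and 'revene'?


Compare from the start: 2 characters match: 're'. Mismatch at position 3: 'j' vs 'v'.

re


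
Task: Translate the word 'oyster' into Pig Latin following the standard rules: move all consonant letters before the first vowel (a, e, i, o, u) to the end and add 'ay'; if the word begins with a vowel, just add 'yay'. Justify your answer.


'oyster' starts with a vowel, so add 'yay': 'oysteryay'.

oysteryay


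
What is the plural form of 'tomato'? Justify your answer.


Apply rule: Add -es (consonant + o). 'tomato' becomes 'tomatoes'.

tomatoes


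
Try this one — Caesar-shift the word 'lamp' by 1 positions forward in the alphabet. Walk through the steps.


Shift each letter by 1: l -> m, a -> b, m -> n, p -> q. Result: 'mbnq'.

mbnq


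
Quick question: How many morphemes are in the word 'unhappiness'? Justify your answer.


Decomposition: un- (prefix) + happy (root) + -ness (suffix) = 3 morpheme(s)

3 morphemes


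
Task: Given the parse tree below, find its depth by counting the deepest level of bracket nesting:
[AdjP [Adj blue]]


Count bracket nesting levels:
'[' at pos 0: depth = 1
'[' at pos 6: depth = 2
Maximum depth reached: 2

2


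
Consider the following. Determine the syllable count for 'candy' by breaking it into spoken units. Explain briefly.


Break 'candy' into syllables: can-dy -> can | dy = 2 syllables

2 syllables


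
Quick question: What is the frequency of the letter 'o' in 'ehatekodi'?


Letter 'o' in 'ehatekodi': found at position(s) 7 = 1 occurrence(s).

1


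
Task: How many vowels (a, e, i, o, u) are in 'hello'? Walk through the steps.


Vowels in 'hello': e, o = 2 vowels.

2


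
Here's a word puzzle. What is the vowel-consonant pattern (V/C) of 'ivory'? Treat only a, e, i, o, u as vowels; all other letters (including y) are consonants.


Letter mapping: i = V, v = C, o = V, r = C, y = C.

VCVCC


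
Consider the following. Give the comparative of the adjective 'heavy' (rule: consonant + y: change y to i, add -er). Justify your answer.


Apply comparative formation (consonant + y: change y to i, add -er): 'heavy' -> 'heavier'.

heavier


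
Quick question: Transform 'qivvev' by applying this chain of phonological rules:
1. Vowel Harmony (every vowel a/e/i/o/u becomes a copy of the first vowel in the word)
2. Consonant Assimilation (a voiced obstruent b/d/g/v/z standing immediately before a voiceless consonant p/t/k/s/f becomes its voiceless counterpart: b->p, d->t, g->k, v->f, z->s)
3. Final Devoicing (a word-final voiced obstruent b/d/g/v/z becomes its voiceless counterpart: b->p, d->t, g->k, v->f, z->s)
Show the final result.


Starting form: 'qivvev'
Rule 1: Vowel Harmony: all vowels become 'i' (matching first vowel). 'qivvev' -> 'qivviv'
Rule 2: Consonant Assimilation: no voiced obstruent (b/d/g/v/z) stands immediately before a voiceless consonant (p/t/k/s/f). No change.
Rule 3: Final Devoicing: word-final voiced obstruent 'v' becomes voiceless 'f'. 'qivviv' -> 'qivvif'
Final form: 'qivvif'

qivvif


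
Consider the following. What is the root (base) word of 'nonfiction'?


Remove prefix 'non' from 'nonfiction' to get root 'fiction'.

fiction


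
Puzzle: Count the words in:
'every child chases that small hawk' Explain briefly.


Split into words: every | child | chases | that | small | hawk = 6 words.

6


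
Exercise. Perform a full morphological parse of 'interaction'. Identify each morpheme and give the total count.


Step 1: Identify prefix: 'inter' (meaning: between)
Step 2: Identify root: 'act'
Step 3: Identify suffix(es): 'ion'
Decomposition: inter- (prefix: between) + act (root) + -ion (suffix: act of)
Total morphemes: 3

3 morphemes (inter- (prefix: between) + act (root) + -ion (suffix: act of))


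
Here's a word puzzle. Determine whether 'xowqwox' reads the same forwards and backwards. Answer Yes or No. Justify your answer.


Forward: 'xowqwox'
Reversed: 'xowqwox'
They are identical.

Yes


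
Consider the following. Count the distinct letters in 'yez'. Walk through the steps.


Unique letters in 'yez': {e, y, z} = 3 distinct letters.

3


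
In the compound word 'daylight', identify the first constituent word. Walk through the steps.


Split 'daylight' into 'day' + 'light'. The first part is 'day'.

day


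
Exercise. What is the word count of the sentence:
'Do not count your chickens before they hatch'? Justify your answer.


Split into words: Do | not | count | your | chickens | before | they | hatch = 8 words.

8


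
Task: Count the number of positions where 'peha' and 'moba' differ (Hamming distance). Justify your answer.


Alignment:
Position 1: 'p' vs 'm' = DIFFER
Position 2: 'e' vs 'o' = DIFFER
Position 3: 'h' vs 'b' = DIFFER
Position 4: 'a' vs 'a' = match
Total differences: 3

3


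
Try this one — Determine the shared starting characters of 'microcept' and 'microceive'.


Compare from the start: 7 characters match: 'microce'. Mismatch at position 8: 'p' vs 'i'.

microce


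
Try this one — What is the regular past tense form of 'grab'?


Apply rule: Double final consonant and add -ed. 'grab' becomes 'grabbed'.

grabbed


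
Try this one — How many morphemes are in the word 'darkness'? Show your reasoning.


Decomposition: dark (root) + -ness (suffix) = 2 morpheme(s)

2 morphemes


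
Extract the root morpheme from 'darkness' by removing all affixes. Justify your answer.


Remove suffix '-ness' from 'darkness' to get root 'dark'.

dark


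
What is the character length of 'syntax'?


Spell out 'syntax' and number each letter: s(1), y(2), n(3), t(4), a(5), x(6). Total: 6 letters.

6


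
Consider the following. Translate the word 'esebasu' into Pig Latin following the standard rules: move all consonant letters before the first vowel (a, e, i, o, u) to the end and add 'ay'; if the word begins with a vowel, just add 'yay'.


'esebasu' starts with a vowel, so add 'yay': 'esebasuyay'.

esebasuyay


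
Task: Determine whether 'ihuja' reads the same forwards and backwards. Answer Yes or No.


Forward: 'ihuja'
Reversed: 'ajuhi'
They differ.

No


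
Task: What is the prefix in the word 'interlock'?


The word 'interlock' = 'inter' (prefix) + 'lock' (root). The prefix is 'inter'.

inter


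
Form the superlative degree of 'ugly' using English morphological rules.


Apply superlative formation (consonant + y: change y to i, add -est): 'ugly' -> 'ugliest'.

ugliest


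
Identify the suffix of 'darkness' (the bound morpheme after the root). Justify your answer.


The word 'darkness' = 'dark' (root) + '-ness' (suffix). The suffix is '-ness'.

ness


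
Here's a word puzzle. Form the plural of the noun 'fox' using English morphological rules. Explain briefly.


Apply rule: Add -es (sibilant/fricative ending). 'fox' becomes 'foxes'.

foxes


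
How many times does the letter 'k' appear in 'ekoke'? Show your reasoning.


Letter 'k' in 'ekoke': found at position(s) 2, 4 = 2 occurrence(s).

2


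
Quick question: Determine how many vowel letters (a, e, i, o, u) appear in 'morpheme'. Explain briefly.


Vowels in 'morpheme': o, e, e = 3 vowels.

3


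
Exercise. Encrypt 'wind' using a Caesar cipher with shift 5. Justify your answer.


Shift each letter by 5: w -> b, i -> n, n -> s, d -> i. Result: 'bnsi'.

bnsi


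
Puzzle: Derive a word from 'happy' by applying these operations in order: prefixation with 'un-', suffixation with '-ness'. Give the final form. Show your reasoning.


Step 1: Add prefix 'un-' to 'happy' = 'unhappy'
Step 2: Add suffix '-ness' to 'unhappy' = 'unhappiness'

unhappiness


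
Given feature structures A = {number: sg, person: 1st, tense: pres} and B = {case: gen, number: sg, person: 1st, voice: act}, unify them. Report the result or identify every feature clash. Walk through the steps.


Compare features:
case: A=_ vs B=gen -> unified: gen
number: A=sg vs B=sg -> unified: sg
person: A=1st vs B=1st -> unified: 1st
tense: A=pres vs B=_ -> unified: pres
voice: A=_ vs B=act -> unified: act
No clashes found.

Unified: {case: gen, number: sg, person: 1st, tense: pres, voice: act}


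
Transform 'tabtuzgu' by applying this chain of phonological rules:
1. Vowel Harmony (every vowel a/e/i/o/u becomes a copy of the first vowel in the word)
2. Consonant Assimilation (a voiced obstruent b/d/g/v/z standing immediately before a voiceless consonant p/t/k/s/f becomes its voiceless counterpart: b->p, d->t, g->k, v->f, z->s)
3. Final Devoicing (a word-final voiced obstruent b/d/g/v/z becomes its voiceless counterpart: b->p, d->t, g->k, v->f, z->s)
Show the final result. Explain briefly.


Starting form: 'tabtuzgu'
Rule 1: Vowel Harmony: all vowels become 'a' (matching first vowel). 'tabtuzgu' -> 'tabtazga'
Rule 2: Consonant Assimilation: voiced obstruent before voiceless consonant becomes voiceless ('bt' -> 'pt'). 'tabtazga' -> 'taptazga'
Rule 3: Final Devoicing: the word ends in the vowel 'a', not a consonant. No change.
Final form: 'taptazga'

taptazga
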